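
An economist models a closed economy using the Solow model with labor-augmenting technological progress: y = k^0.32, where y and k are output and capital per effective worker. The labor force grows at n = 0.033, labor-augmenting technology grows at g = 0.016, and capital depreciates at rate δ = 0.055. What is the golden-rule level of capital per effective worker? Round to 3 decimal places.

n + g + δ = 0.033 + 0.016 + 0.055 = 0.104.
Maximizing c = f(k) − (n+g+δ)·k gives f'(k) = n+g+δ, i.e. 0.32·k^(0.32−1) = 0.104, so k_gold = (0.32/0.104)^(1/0.68) ≈ 5.2218.

k_gold ≈ 5.222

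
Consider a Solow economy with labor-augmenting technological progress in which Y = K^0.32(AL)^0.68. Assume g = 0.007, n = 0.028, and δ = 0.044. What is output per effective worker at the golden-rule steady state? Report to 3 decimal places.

n + g + δ = 0.028 + 0.007 + 0.044 = 0.079.
Golden rule sets MPK = n+g+δ: 0.32·k^(0.32−1) = 0.079, so k_gold = (0.32/0.079)^(1/0.68) ≈ 7.8238.
Output: y_gold = k_gold^0.32 = 7.8238^0.32 ≈ 1.9315.

y_gold ≈ 1.931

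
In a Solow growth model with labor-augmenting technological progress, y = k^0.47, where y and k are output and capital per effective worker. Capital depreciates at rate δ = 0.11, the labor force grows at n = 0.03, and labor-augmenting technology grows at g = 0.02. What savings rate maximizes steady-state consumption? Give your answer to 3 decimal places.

s_gold = 0.470

The effective depreciation rate is n + g + δ = 0.03 + 0.02 + 0.11 = 0.16.
At the golden rule MPK = n+g+δ, and in any Cobb-Douglas steady state s = (n+g+δ)·k/y = MPK·k/y = capital's share 0.47.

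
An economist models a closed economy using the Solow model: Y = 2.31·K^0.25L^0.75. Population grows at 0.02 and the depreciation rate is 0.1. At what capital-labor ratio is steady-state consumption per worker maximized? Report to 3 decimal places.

k_gold ≈ 8.125

n + δ = 0.02 + 0.1 = 0.12.
At the golden rule the marginal product of capital equals n+δ: 0.25·2.31·k^(0.25−1) = 0.12. Solving, k_gold = (0.25·2.31/0.12)^(1/0.75) ≈ 8.1251.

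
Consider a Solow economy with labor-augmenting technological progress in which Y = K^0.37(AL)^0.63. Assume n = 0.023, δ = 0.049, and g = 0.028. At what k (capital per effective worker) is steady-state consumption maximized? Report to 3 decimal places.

Capital per effective worker breaks even when investment replaces (n + g + δ)·k; here n + g + δ = 0.1.
Golden rule sets MPK = n+g+δ: 0.37·k^(0.37−1) = 0.1, so k_gold = (0.37/0.1)^(1/0.63) ≈ 7.9782.

k_gold ≈ 7.978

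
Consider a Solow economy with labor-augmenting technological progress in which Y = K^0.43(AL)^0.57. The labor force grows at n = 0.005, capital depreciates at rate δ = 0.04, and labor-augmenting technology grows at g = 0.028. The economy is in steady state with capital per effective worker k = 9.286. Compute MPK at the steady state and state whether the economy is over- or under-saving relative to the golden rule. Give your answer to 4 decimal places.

n + g + δ = 0.005 + 0.028 + 0.04 = 0.073.
MPK = 0.43·k^(0.43−1) = 0.43·9.286^(-0.57) ≈ 0.1207.
MPK > 0.073, so the economy is dynamically efficient (under-saving).

under-saving; MPK ≈ 0.1207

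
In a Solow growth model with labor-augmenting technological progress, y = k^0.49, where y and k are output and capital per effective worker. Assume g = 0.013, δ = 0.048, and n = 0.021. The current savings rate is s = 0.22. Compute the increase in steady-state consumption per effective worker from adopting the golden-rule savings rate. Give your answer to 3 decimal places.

Capital per effective worker breaks even when investment replaces (n + g + δ)·k; here n + g + δ = 0.082.
Current steady state (s = 0.22): k* = (0.22/0.082)^(1/0.51) ≈ 6.9248, y* = 6.9248^0.49 ≈ 2.5811, c* = (1−0.22)·2.5811 ≈ 2.0132.
Setting f'(k) = n+g+δ gives 0.49·k^(0.49−1) = 0.082, hence k_gold = (0.49/0.082)^(1/0.51) ≈ 33.2903.
y_gold = 33.2903^0.49 ≈ 5.5710, c_gold = y_gold − 0.082·k_gold ≈ 2.8412.
Gain: Δc = 2.8412 − 2.0132 ≈ 0.8280.

Δc ≈ 0.828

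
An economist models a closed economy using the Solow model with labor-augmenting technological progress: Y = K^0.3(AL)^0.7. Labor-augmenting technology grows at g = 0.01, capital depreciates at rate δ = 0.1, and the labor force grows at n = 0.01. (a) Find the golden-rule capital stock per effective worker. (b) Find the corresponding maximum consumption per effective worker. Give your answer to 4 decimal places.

(a) k_gold ≈ 3.7024; (b) c_gold ≈ 1.0367

Break-even investment rate: n + g + δ = 0.01 + 0.01 + 0.1 = 0.12.
At the golden rule the marginal product of capital equals n+g+δ: 0.3·k^(0.3−1) = 0.12. Solving, k_gold = (0.3/0.12)^(1/0.7) ≈ 3.7024.
y_gold = 3.7024^0.3 ≈ 1.4810; c_gold = y_gold − 0.12·k_gold ≈ 1.0367.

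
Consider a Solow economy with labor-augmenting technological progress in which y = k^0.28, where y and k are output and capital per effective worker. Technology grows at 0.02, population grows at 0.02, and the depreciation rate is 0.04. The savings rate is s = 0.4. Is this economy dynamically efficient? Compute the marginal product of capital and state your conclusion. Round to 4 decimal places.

dynamically inefficient; MPK ≈ 0.0560

Capital per effective worker breaks even when investment replaces (n + g + δ)·k; here n + g + δ = 0.08.
Steady-state k*: s·k^0.28 = 0.08·k gives k* = (0.4/0.08)^(1/0.72) ≈ 9.3496.
MPK = 0.28·9.3496^(-0.72) ≈ 0.0560.
MPK < n+g+δ = 0.08, so the economy is dynamically inefficient (over-saving).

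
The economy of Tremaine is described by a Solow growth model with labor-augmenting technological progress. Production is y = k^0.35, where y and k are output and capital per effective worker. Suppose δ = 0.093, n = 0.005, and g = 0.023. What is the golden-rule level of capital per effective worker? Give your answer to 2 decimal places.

Break-even investment rate: n + g + δ = 0.005 + 0.023 + 0.093 = 0.121.
Maximizing c = f(k) − (n+g+δ)·k gives f'(k) = n+g+δ, i.e. 0.35·k^(0.35−1) = 0.121, so k_gold = (0.35/0.121)^(1/0.65) ≈ 5.1247.

k_gold ≈ 5.12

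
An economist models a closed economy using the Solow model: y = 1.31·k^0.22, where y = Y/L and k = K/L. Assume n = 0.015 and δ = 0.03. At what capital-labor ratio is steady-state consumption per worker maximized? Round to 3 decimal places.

Break-even investment rate: n + δ = 0.015 + 0.03 = 0.045.
Golden rule sets MPK = n+δ: 0.22·1.31·k^(0.22−1) = 0.045, so k_gold = (0.22·1.31/0.045)^(1/0.78) ≈ 10.8131.

k_gold ≈ 10.813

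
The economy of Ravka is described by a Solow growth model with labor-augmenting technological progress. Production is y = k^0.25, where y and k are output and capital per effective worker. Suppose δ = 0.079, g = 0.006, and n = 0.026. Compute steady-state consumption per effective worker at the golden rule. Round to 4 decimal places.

c_gold ≈ 0.9831

n + g + δ = 0.026 + 0.006 + 0.079 = 0.111.
Setting f'(k) = n+g+δ gives 0.25·k^(0.25−1) = 0.111, hence k_gold = (0.25/0.111)^(1/0.75) ≈ 2.9523.
y_gold = 2.9523^0.25 ≈ 1.3108.
c_gold = y_gold − (n+g+δ)·k_gold = 1.3108 − 0.111·2.9523 ≈ 0.9831.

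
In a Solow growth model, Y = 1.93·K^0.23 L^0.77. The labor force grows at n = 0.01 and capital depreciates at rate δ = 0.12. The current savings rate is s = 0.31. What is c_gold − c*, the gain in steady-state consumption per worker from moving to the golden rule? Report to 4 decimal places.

Δc ≈ 0.0436

Capital per worker breaks even when investment replaces (n + δ)·k; here n + δ = 0.13.
Current steady state (s = 0.31): k* = (0.31·1.93/0.13)^(1/0.77) ≈ 7.2612, y* = 1.93·7.2612^0.23 ≈ 3.0450, c* = (1−0.31)·3.0450 ≈ 2.1011.
Golden rule sets MPK = n+δ: 0.23·1.93·k^(0.23−1) = 0.13, so k_gold = (0.23·1.93/0.13)^(1/0.77) ≈ 4.9278.
y_gold = 1.93·4.9278^0.23 ≈ 2.7853, c_gold = y_gold − 0.13·k_gold ≈ 2.1447.
Gain: Δc = 2.1447 − 2.1011 ≈ 0.0436.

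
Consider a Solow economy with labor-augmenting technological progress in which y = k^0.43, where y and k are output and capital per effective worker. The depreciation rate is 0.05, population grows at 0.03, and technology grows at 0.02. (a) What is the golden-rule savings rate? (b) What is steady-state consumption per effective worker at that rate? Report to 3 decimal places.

(a) s_gold = 0.430; (b) c_gold ≈ 1.713

Break-even investment rate: n + g + δ = 0.03 + 0.02 + 0.05 = 0.1.
For Cobb-Douglas, s_gold equals capital's share: s_gold = 0.43.
At the golden rule the marginal product of capital equals n+g+δ: 0.43·k^(0.43−1) = 0.1. Solving, k_gold = (0.43/0.1)^(1/0.57) ≈ 12.9225.
y_gold = 12.9225^0.43 ≈ 3.0052; c_gold = (1−0.43)·y_gold ≈ 1.7130.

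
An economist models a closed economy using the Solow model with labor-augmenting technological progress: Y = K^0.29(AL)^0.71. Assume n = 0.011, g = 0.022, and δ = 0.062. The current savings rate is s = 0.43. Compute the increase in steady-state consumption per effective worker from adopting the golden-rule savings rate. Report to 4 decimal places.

Δc ≈ 0.0639

Break-even investment rate: n + g + δ = 0.011 + 0.022 + 0.062 = 0.095.
Current steady state (s = 0.43): k* = (0.43/0.095)^(1/0.71) ≈ 8.3866, y* = 8.3866^0.29 ≈ 1.8528, c* = (1−0.43)·1.8528 ≈ 1.0561.
At the golden rule the marginal product of capital equals n+g+δ: 0.29·k^(0.29−1) = 0.095. Solving, k_gold = (0.29/0.095)^(1/0.71) ≈ 4.8155.
y_gold = 4.8155^0.29 ≈ 1.5775, c_gold = y_gold − 0.095·k_gold ≈ 1.1200.
Gain: Δc = 1.1200 − 1.0561 ≈ 0.0639.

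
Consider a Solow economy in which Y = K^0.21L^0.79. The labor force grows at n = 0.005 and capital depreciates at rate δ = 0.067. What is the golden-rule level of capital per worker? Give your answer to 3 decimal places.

k_gold ≈ 3.877

Break-even investment rate: n + δ = 0.005 + 0.067 = 0.072.
Golden rule sets MPK = n+δ: 0.21·k^(0.21−1) = 0.072, so k_gold = (0.21/0.072)^(1/0.79) ≈ 3.8767.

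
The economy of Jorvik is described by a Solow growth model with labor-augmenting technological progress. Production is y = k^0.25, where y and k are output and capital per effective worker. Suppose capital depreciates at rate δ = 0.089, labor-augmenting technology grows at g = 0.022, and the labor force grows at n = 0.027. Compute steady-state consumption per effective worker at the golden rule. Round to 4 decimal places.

n + g + δ = 0.027 + 0.022 + 0.089 = 0.138.
Maximizing c = f(k) − (n+g+δ)·k gives f'(k) = n+g+δ, i.e. 0.25·k^(0.25−1) = 0.138, so k_gold = (0.25/0.138)^(1/0.75) ≈ 2.2084.
y_gold = 2.2084^0.25 ≈ 1.2190.
c_gold = y_gold − (n+g+δ)·k_gold = 1.2190 − 0.138·2.2084 ≈ 0.9143.

c_gold ≈ 0.9143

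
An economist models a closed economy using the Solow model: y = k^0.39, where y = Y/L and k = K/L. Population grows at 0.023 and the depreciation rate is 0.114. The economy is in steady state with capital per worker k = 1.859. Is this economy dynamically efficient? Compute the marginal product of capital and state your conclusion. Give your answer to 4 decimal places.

dynamically efficient; MPK ≈ 0.2672

The effective depreciation rate is n + δ = 0.023 + 0.114 = 0.137.
MPK = 0.39·k^(0.39−1) = 0.39·1.859^(-0.61) ≈ 0.2672.
MPK > 0.137, so the economy is dynamically efficient (under-saving).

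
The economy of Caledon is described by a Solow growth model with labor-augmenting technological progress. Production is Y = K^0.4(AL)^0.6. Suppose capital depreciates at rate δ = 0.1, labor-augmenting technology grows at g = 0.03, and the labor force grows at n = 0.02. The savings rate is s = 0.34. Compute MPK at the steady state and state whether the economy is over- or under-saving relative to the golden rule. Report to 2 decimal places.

Capital per effective worker breaks even when investment replaces (n + g + δ)·k; here n + g + δ = 0.15.
Steady-state k*: s·k^0.4 = 0.15·k gives k* = (0.34/0.15)^(1/0.6) ≈ 3.9112.
MPK = 0.4·3.9112^(-0.6) ≈ 0.1765.
MPK > n+g+δ = 0.15, so the economy is dynamically efficient (under-saving).

under-saving; MPK ≈ 0.18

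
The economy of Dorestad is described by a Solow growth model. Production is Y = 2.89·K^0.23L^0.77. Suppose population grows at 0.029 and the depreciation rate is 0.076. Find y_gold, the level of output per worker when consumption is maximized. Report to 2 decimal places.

y_gold ≈ 5.02

Break-even investment rate: n + δ = 0.029 + 0.076 = 0.105.
Golden rule sets MPK = n+δ: 0.23·2.89·k^(0.23−1) = 0.105, so k_gold = (0.23·2.89/0.105)^(1/0.77) ≈ 10.9857.
Output: y_gold = 2.89·k_gold^0.23 = 2.89·10.9857^0.23 ≈ 5.0152.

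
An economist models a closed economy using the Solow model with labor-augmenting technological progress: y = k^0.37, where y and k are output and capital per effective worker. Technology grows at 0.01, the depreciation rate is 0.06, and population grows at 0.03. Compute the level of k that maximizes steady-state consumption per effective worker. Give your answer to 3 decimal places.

Capital per effective worker breaks even when investment replaces (n + g + δ)·k; here n + g + δ = 0.1.
Maximizing c = f(k) − (n+g+δ)·k gives f'(k) = n+g+δ, i.e. 0.37·k^(0.37−1) = 0.1, so k_gold = (0.37/0.1)^(1/0.63) ≈ 7.9782.

k_gold ≈ 7.978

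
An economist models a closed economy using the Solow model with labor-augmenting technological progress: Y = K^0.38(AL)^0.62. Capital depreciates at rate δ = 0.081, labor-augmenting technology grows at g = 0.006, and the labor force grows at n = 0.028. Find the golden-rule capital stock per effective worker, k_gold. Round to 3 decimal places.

n + g + δ = 0.028 + 0.006 + 0.081 = 0.115.
At the golden rule the marginal product of capital equals n+g+δ: 0.38·k^(0.38−1) = 0.115. Solving, k_gold = (0.38/0.115)^(1/0.62) ≈ 6.8744.

k_gold ≈ 6.874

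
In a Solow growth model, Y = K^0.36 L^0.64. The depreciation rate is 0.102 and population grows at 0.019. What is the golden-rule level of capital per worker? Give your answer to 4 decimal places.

The effective depreciation rate is n + δ = 0.019 + 0.102 = 0.121.
At the golden rule the marginal product of capital equals n+δ: 0.36·k^(0.36−1) = 0.121. Solving, k_gold = (0.36/0.121)^(1/0.64) ≈ 5.4938.

k_gold ≈ 5.4938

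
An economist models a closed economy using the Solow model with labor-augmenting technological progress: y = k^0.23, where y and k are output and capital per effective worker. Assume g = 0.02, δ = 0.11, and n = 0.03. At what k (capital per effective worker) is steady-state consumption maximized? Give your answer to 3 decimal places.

Break-even investment rate: n + g + δ = 0.03 + 0.02 + 0.11 = 0.16.
Setting f'(k) = n+g+δ gives 0.23·k^(0.23−1) = 0.16, hence k_gold = (0.23/0.16)^(1/0.77) ≈ 1.6021.

k_gold ≈ 1.602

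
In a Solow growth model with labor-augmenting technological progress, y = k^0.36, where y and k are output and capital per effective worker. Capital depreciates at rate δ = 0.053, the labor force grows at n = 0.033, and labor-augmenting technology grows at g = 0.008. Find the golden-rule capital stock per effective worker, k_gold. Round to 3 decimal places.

k_gold ≈ 8.151

Break-even investment rate: n + g + δ = 0.033 + 0.008 + 0.053 = 0.094.
Setting f'(k) = n+g+δ gives 0.36·k^(0.36−1) = 0.094, hence k_gold = (0.36/0.094)^(1/0.64) ≈ 8.1510.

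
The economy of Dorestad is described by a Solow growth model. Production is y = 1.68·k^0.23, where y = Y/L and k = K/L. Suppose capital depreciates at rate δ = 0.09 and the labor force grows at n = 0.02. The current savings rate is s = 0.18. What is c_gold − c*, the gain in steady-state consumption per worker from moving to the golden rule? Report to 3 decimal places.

Δc ≈ 0.019

Break-even investment rate: n + δ = 0.02 + 0.09 = 0.11.
Current steady state (s = 0.18): k* = (0.18·1.68/0.11)^(1/0.77) ≈ 3.7186, y* = 1.68·3.7186^0.23 ≈ 2.2725, c* = (1−0.18)·2.2725 ≈ 1.8634.
Setting f'(k) = n+δ gives 0.23·1.68·k^(0.23−1) = 0.11, hence k_gold = (0.23·1.68/0.11)^(1/0.77) ≈ 5.1125.
y_gold = 1.68·5.1125^0.23 ≈ 2.4451, c_gold = y_gold − 0.11·k_gold ≈ 1.8827.
Gain: Δc = 1.8827 − 1.8634 ≈ 0.0193.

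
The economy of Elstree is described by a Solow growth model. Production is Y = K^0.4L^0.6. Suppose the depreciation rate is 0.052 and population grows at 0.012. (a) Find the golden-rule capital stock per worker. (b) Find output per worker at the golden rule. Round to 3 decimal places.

(a) k_gold ≈ 21.206; (b) y_gold ≈ 3.393

Capital per worker breaks even when investment replaces (n + δ)·k; here n + δ = 0.064.
At the golden rule the marginal product of capital equals n+δ: 0.4·k^(0.4−1) = 0.064. Solving, k_gold = (0.4/0.064)^(1/0.6) ≈ 21.2064.
y_gold = 21.2064^0.4 ≈ 3.3930.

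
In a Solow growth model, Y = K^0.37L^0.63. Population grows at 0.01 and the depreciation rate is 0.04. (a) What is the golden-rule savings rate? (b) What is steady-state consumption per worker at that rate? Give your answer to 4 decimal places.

n + δ = 0.01 + 0.04 = 0.05.
For Cobb-Douglas, s_gold equals capital's share: s_gold = 0.37.
Setting f'(k) = n+δ gives 0.37·k^(0.37−1) = 0.05, hence k_gold = (0.37/0.05)^(1/0.63) ≈ 23.9736.
y_gold = 23.9736^0.37 ≈ 3.2397; c_gold = (1−0.37)·y_gold ≈ 2.0410.

(a) s_gold = 0.3700; (b) c_gold ≈ 2.0410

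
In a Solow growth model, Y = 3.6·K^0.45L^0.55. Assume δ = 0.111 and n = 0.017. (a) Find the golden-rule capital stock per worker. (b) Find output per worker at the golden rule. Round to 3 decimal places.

(a) k_gold ≈ 100.970; (b) y_gold ≈ 28.720

Break-even investment rate: n + δ = 0.017 + 0.111 = 0.128.
Golden rule sets MPK = n+δ: 0.45·3.6·k^(0.45−1) = 0.128, so k_gold = (0.45·3.6/0.128)^(1/0.55) ≈ 100.9697.
y_gold = 3.6·100.9697^0.45 ≈ 28.7203.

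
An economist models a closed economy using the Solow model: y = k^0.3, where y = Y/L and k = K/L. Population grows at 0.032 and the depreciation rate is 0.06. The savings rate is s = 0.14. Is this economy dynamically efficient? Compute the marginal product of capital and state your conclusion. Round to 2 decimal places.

n + δ = 0.032 + 0.06 = 0.092.
Steady-state k*: s·k^0.3 = 0.092·k gives k* = (0.14/0.092)^(1/0.7) ≈ 1.8217.
MPK = 0.3·1.8217^(-0.7) ≈ 0.1971.
MPK > n+δ = 0.092, so the economy is dynamically efficient (under-saving).

dynamically efficient; MPK ≈ 0.20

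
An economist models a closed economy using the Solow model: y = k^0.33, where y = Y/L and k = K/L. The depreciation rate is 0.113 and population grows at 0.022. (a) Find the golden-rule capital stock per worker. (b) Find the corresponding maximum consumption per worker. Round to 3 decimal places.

n + δ = 0.022 + 0.113 = 0.135.
Setting f'(k) = n+δ gives 0.33·k^(0.33−1) = 0.135, hence k_gold = (0.33/0.135)^(1/0.67) ≈ 3.7964.
y_gold = 3.7964^0.33 ≈ 1.5531; c_gold = y_gold − 0.135·k_gold ≈ 1.0406.

(a) k_gold ≈ 3.796; (b) c_gold ≈ 1.041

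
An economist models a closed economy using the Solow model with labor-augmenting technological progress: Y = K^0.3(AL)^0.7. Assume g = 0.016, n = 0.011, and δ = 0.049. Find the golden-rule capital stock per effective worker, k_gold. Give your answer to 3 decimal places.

k_gold ≈ 7.110

n + g + δ = 0.011 + 0.016 + 0.049 = 0.076.
Maximizing c = f(k) − (n+g+δ)·k gives f'(k) = n+g+δ, i.e. 0.3·k^(0.3−1) = 0.076, so k_gold = (0.3/0.076)^(1/0.7) ≈ 7.1100.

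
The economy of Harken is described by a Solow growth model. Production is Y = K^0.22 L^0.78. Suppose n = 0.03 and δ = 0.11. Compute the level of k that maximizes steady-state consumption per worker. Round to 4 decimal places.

The effective depreciation rate is n + δ = 0.03 + 0.11 = 0.14.
Golden rule sets MPK = n+δ: 0.22·k^(0.22−1) = 0.14, so k_gold = (0.22/0.14)^(1/0.78) ≈ 1.7851.

k_gold ≈ 1.7851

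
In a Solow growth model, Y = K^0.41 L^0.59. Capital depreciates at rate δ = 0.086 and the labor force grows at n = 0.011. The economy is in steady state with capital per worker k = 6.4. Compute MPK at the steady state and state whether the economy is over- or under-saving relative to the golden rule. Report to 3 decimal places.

under-saving; MPK ≈ 0.137

The effective depreciation rate is n + δ = 0.011 + 0.086 = 0.097.
MPK = 0.41·k^(0.41−1) = 0.41·6.4^(-0.59) ≈ 0.1371.
MPK > 0.097, so the economy is dynamically efficient (under-saving).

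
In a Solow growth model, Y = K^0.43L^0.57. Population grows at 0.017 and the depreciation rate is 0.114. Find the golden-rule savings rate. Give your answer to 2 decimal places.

Break-even investment rate: n + δ = 0.017 + 0.114 = 0.131.
At the golden rule MPK = n+δ, and in any Cobb-Douglas steady state s = (n+δ)·k/y = MPK·k/y = capital's share 0.43.

s_gold = 0.43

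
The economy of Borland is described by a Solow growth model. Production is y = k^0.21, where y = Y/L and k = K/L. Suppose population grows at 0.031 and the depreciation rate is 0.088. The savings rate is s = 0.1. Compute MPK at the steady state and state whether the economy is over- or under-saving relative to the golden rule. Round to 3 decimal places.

under-saving; MPK ≈ 0.250

Capital per worker breaks even when investment replaces (n + δ)·k; here n + δ = 0.119.
Steady-state k*: s·k^0.21 = 0.119·k gives k* = (0.1/0.119)^(1/0.79) ≈ 0.8024.
MPK = 0.21·0.8024^(-0.79) ≈ 0.2499.
MPK > n+δ = 0.119, so the economy is dynamically efficient (under-saving).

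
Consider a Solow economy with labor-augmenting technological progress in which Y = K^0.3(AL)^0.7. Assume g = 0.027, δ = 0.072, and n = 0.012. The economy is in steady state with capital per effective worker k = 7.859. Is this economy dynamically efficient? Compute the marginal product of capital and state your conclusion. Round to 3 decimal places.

n + g + δ = 0.012 + 0.027 + 0.072 = 0.111.
MPK = 0.3·k^(0.3−1) = 0.3·7.859^(-0.7) ≈ 0.0709.
MPK < 0.111, so the economy is dynamically inefficient (over-saving).

dynamically inefficient; MPK ≈ 0.071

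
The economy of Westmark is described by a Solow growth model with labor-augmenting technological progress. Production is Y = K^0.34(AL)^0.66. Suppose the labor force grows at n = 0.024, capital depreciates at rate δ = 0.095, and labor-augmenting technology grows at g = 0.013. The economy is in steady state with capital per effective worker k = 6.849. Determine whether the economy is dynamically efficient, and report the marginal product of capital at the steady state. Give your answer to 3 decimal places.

dynamically inefficient; MPK ≈ 0.095

n + g + δ = 0.024 + 0.013 + 0.095 = 0.132.
MPK = 0.34·k^(0.34−1) = 0.34·6.849^(-0.66) ≈ 0.0955.
MPK < 0.132, so the economy is dynamically inefficient (over-saving).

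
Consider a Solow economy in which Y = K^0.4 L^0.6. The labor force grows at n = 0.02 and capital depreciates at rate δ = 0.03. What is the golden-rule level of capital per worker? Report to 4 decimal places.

n + δ = 0.02 + 0.03 = 0.05.
Maximizing c = f(k) − (n+δ)·k gives f'(k) = n+δ, i.e. 0.4·k^(0.4−1) = 0.05, so k_gold = (0.4/0.05)^(1/0.6) ≈ 32.0000.

k_gold ≈ 32.0000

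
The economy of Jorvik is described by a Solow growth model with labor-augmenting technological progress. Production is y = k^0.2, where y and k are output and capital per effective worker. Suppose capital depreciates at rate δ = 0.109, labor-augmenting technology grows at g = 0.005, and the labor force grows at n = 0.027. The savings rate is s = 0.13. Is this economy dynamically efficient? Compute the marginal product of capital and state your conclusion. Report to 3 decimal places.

n + g + δ = 0.027 + 0.005 + 0.109 = 0.141.
Steady-state k*: s·k^0.2 = 0.141·k gives k* = (0.13/0.141)^(1/0.8) ≈ 0.9035.
MPK = 0.2·0.9035^(-0.8) ≈ 0.2169.
MPK > n+g+δ = 0.141, so the economy is dynamically efficient (under-saving).

dynamically efficient; MPK ≈ 0.217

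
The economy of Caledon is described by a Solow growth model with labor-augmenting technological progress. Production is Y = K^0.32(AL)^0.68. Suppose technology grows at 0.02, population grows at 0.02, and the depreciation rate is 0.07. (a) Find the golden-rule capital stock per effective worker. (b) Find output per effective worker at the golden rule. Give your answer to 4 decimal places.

Break-even investment rate: n + g + δ = 0.02 + 0.02 + 0.07 = 0.11.
Golden rule sets MPK = n+g+δ: 0.32·k^(0.32−1) = 0.11, so k_gold = (0.32/0.11)^(1/0.68) ≈ 4.8083.
y_gold = 4.8083^0.32 ≈ 1.6529.

(a) k_gold ≈ 4.8083; (b) y_gold ≈ 1.6529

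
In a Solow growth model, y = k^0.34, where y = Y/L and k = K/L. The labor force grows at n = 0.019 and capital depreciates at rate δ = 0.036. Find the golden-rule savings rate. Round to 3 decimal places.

The effective depreciation rate is n + δ = 0.019 + 0.036 = 0.055.
At the golden rule MPK = n+δ, and in any Cobb-Douglas steady state s = (n+δ)·k/y = MPK·k/y = capital's share 0.34.

s_gold = 0.340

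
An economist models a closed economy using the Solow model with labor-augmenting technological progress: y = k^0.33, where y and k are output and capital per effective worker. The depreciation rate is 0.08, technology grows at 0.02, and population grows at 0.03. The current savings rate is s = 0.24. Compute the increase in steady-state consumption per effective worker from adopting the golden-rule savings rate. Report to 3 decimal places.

The effective depreciation rate is n + g + δ = 0.03 + 0.02 + 0.08 = 0.13.
Current steady state (s = 0.24): k* = (0.24/0.13)^(1/0.67) ≈ 2.4970, y* = 2.4970^0.33 ≈ 1.3525, c* = (1−0.24)·1.3525 ≈ 1.0279.
Golden rule sets MPK = n+g+δ: 0.33·k^(0.33−1) = 0.13, so k_gold = (0.33/0.13)^(1/0.67) ≈ 4.0164.
y_gold = 4.0164^0.33 ≈ 1.5822, c_gold = y_gold − 0.13·k_gold ≈ 1.0601.
Gain: Δc = 1.0601 − 1.0279 ≈ 0.0322.

Δc ≈ 0.032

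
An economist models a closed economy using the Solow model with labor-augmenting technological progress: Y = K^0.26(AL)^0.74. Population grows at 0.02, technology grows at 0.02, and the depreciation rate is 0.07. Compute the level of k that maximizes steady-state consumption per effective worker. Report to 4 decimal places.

Break-even investment rate: n + g + δ = 0.02 + 0.02 + 0.07 = 0.11.
Golden rule sets MPK = n+g+δ: 0.26·k^(0.26−1) = 0.11, so k_gold = (0.26/0.11)^(1/0.74) ≈ 3.1977.

k_gold ≈ 3.1977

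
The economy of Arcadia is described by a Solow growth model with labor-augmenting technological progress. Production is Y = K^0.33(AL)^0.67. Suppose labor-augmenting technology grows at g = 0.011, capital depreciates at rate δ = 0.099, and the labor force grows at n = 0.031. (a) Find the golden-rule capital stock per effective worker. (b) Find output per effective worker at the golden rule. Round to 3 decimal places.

Break-even investment rate: n + g + δ = 0.031 + 0.011 + 0.099 = 0.141.
Golden rule sets MPK = n+g+δ: 0.33·k^(0.33−1) = 0.141, so k_gold = (0.33/0.141)^(1/0.67) ≈ 3.5578.
y_gold = 3.5578^0.33 ≈ 1.5202.

(a) k_gold ≈ 3.558; (b) y_gold ≈ 1.520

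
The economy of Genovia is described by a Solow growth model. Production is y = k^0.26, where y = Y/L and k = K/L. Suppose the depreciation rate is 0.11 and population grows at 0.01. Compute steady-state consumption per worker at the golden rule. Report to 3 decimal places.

c_gold ≈ 0.971

Capital per worker breaks even when investment replaces (n + δ)·k; here n + δ = 0.12.
Maximizing c = f(k) − (n+δ)·k gives f'(k) = n+δ, i.e. 0.26·k^(0.26−1) = 0.12, so k_gold = (0.26/0.12)^(1/0.74) ≈ 2.8430.
y_gold = 2.8430^0.26 ≈ 1.3121.
c_gold = y_gold − (n+δ)·k_gold = 1.3121 − 0.12·2.8430 ≈ 0.9710.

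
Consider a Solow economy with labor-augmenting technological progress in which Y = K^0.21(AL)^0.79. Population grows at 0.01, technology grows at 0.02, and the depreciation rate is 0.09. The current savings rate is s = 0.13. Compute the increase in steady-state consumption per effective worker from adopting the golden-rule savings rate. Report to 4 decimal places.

Capital per effective worker breaks even when investment replaces (n + g + δ)·k; here n + g + δ = 0.12.
Current steady state (s = 0.13): k* = (0.13/0.12)^(1/0.79) ≈ 1.1066, y* = 1.1066^0.21 ≈ 1.0215, c* = (1−0.13)·1.0215 ≈ 0.8887.
Maximizing c = f(k) − (n+g+δ)·k gives f'(k) = n+g+δ, i.e. 0.21·k^(0.21−1) = 0.12, so k_gold = (0.21/0.12)^(1/0.79) ≈ 2.0307.
y_gold = 2.0307^0.21 ≈ 1.1604, c_gold = y_gold − 0.12·k_gold ≈ 0.9167.
Gain: Δc = 0.9167 − 0.8887 ≈ 0.0280.

Δc ≈ 0.0280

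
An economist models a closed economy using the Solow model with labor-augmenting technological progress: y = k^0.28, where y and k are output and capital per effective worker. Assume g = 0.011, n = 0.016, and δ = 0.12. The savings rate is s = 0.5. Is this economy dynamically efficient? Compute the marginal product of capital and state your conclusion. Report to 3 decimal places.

The effective depreciation rate is n + g + δ = 0.016 + 0.011 + 0.12 = 0.147.
Steady-state k*: s·k^0.28 = 0.147·k gives k* = (0.5/0.147)^(1/0.72) ≈ 5.4753.
MPK = 0.28·5.4753^(-0.72) ≈ 0.0823.
MPK < n+g+δ = 0.147, so the economy is dynamically inefficient (over-saving).

dynamically inefficient; MPK ≈ 0.082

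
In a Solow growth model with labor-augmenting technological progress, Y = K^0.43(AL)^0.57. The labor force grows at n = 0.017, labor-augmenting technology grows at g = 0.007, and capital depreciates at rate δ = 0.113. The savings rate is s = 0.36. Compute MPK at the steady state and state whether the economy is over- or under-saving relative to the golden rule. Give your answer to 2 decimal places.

n + g + δ = 0.017 + 0.007 + 0.113 = 0.137.
Steady-state k*: s·k^0.43 = 0.137·k gives k* = (0.36/0.137)^(1/0.57) ≈ 5.4464.
MPK = 0.43·5.4464^(-0.57) ≈ 0.1636.
MPK > n+g+δ = 0.137, so the economy is dynamically efficient (under-saving).

under-saving; MPK ≈ 0.16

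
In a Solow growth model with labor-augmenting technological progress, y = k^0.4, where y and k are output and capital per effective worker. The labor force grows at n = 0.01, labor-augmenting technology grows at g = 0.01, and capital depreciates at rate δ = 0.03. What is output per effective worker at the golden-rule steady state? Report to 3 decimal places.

y_gold ≈ 4.000

Capital per effective worker breaks even when investment replaces (n + g + δ)·k; here n + g + δ = 0.05.
At the golden rule the marginal product of capital equals n+g+δ: 0.4·k^(0.4−1) = 0.05. Solving, k_gold = (0.4/0.05)^(1/0.6) ≈ 32.0000.
Output: y_gold = k_gold^0.4 = 32.0000^0.4 ≈ 4.0000.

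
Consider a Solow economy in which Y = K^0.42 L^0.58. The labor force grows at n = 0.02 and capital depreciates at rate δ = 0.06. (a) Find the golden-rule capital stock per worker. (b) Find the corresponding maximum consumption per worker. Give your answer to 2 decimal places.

The effective depreciation rate is n + δ = 0.02 + 0.06 = 0.08.
Setting f'(k) = n+δ gives 0.42·k^(0.42−1) = 0.08, hence k_gold = (0.42/0.08)^(1/0.58) ≈ 17.4443.
y_gold = 17.4443^0.42 ≈ 3.3227; c_gold = y_gold − 0.08·k_gold ≈ 1.9272.

(a) k_gold ≈ 17.44; (b) c_gold ≈ 1.93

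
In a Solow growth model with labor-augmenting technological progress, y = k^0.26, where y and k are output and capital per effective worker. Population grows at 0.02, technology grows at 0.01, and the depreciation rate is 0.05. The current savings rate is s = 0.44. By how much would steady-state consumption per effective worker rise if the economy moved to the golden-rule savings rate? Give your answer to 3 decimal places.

The effective depreciation rate is n + g + δ = 0.02 + 0.01 + 0.05 = 0.08.
Current steady state (s = 0.44): k* = (0.44/0.08)^(1/0.74) ≈ 10.0113, y* = 10.0113^0.26 ≈ 1.8202, c* = (1−0.44)·1.8202 ≈ 1.0193.
Golden rule sets MPK = n+g+δ: 0.26·k^(0.26−1) = 0.08, so k_gold = (0.26/0.08)^(1/0.74) ≈ 4.9174.
y_gold = 4.9174^0.26 ≈ 1.5130, c_gold = y_gold − 0.08·k_gold ≈ 1.1197.
Gain: Δc = 1.1197 − 1.0193 ≈ 0.1003.

Δc ≈ 0.100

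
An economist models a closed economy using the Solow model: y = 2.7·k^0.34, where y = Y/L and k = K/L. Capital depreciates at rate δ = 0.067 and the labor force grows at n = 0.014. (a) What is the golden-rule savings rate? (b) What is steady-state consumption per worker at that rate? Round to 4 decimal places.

(a) s_gold = 0.3400; (b) c_gold ≈ 6.2239

n + δ = 0.014 + 0.067 = 0.081.
For Cobb-Douglas, s_gold equals capital's share: s_gold = 0.34.
Maximizing c = f(k) − (n+δ)·k gives f'(k) = n+δ, i.e. 0.34·2.7·k^(0.34−1) = 0.081, so k_gold = (0.34·2.7/0.081)^(1/0.66) ≈ 39.5833.
y_gold = 2.7·39.5833^0.34 ≈ 9.4301; c_gold = (1−0.34)·y_gold ≈ 6.2239.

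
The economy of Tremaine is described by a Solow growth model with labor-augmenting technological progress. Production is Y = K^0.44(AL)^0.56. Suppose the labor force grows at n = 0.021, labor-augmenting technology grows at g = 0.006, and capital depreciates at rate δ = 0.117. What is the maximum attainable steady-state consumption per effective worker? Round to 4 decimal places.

c_gold ≈ 1.3469

The effective depreciation rate is n + g + δ = 0.021 + 0.006 + 0.117 = 0.144.
At the golden rule the marginal product of capital equals n+g+δ: 0.44·k^(0.44−1) = 0.144. Solving, k_gold = (0.44/0.144)^(1/0.56) ≈ 7.3491.
y_gold = 7.3491^0.44 ≈ 2.4052.
c_gold = y_gold − (n+g+δ)·k_gold = 2.4052 − 0.144·7.3491 ≈ 1.3469.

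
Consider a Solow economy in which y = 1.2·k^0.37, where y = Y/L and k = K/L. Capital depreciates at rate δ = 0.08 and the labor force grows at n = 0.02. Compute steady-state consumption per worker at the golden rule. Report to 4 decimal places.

c_gold ≈ 1.8144

n + δ = 0.02 + 0.08 = 0.1.
Maximizing c = f(k) − (n+δ)·k gives f'(k) = n+δ, i.e. 0.37·1.2·k^(0.37−1) = 0.1, so k_gold = (0.37·1.2/0.1)^(1/0.63) ≈ 10.6559.
y_gold = 1.2·10.6559^0.37 ≈ 2.8800.
c_gold = y_gold − (n+δ)·k_gold = 2.8800 − 0.1·10.6559 ≈ 1.8144.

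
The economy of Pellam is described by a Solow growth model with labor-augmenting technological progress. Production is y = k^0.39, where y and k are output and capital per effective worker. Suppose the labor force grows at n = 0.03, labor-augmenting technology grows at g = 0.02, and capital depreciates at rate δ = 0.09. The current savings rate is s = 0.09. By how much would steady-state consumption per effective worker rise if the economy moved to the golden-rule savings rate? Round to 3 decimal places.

Capital per effective worker breaks even when investment replaces (n + g + δ)·k; here n + g + δ = 0.14.
Current steady state (s = 0.09): k* = (0.09/0.14)^(1/0.61) ≈ 0.4847, y* = 0.4847^0.39 ≈ 0.7539, c* = (1−0.09)·0.7539 ≈ 0.6861.
Golden rule sets MPK = n+g+δ: 0.39·k^(0.39−1) = 0.14, so k_gold = (0.39/0.14)^(1/0.61) ≈ 5.3630.
y_gold = 5.3630^0.39 ≈ 1.9252, c_gold = y_gold − 0.14·k_gold ≈ 1.1743.
Gain: Δc = 1.1743 − 0.6861 ≈ 0.4883.

Δc ≈ 0.488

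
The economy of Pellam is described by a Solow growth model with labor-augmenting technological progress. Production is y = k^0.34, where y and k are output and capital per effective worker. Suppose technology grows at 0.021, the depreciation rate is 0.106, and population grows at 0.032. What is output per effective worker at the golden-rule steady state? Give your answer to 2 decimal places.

y_gold ≈ 1.48

The effective depreciation rate is n + g + δ = 0.032 + 0.021 + 0.106 = 0.159.
Maximizing c = f(k) − (n+g+δ)·k gives f'(k) = n+g+δ, i.e. 0.34·k^(0.34−1) = 0.159, so k_gold = (0.34/0.159)^(1/0.66) ≈ 3.1632.
Output: y_gold = k_gold^0.34 = 3.1632^0.34 ≈ 1.4793.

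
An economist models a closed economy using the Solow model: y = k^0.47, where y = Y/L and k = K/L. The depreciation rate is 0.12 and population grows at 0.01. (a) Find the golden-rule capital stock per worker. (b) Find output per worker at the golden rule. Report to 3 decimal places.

(a) k_gold ≈ 11.301; (b) y_gold ≈ 3.126

Break-even investment rate: n + δ = 0.01 + 0.12 = 0.13.
Golden rule sets MPK = n+δ: 0.47·k^(0.47−1) = 0.13, so k_gold = (0.47/0.13)^(1/0.53) ≈ 11.3011.
y_gold = 11.3011^0.47 ≈ 3.1258.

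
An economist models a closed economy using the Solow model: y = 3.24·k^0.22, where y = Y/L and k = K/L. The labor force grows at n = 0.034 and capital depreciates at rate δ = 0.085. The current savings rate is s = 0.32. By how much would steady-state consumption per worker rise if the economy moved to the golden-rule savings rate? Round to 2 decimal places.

Δc ≈ 0.13

Capital per worker breaks even when investment replaces (n + δ)·k; here n + δ = 0.119.
Current steady state (s = 0.32): k* = (0.32·3.24/0.119)^(1/0.78) ≈ 16.0442, y* = 3.24·16.0442^0.22 ≈ 5.9664, c* = (1−0.32)·5.9664 ≈ 4.0572.
At the golden rule the marginal product of capital equals n+δ: 0.22·3.24·k^(0.22−1) = 0.119. Solving, k_gold = (0.22·3.24/0.119)^(1/0.78) ≈ 9.9241.
y_gold = 3.24·9.9241^0.22 ≈ 5.3681, c_gold = y_gold − 0.119·k_gold ≈ 4.1871.
Gain: Δc = 4.1871 − 4.0572 ≈ 0.1299.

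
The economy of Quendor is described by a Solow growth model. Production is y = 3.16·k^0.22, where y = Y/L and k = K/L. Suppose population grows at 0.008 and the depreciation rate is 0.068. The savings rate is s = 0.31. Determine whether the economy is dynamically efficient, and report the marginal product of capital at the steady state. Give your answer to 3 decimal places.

n + δ = 0.008 + 0.068 = 0.076.
Steady-state k*: s·A·k^0.22 = 0.076·k gives k* = (0.31·3.16/0.076)^(1/0.78) ≈ 26.5081.
MPK = 0.22·3.16·26.5081^(-0.78) ≈ 0.0539.
MPK < n+δ = 0.076, so the economy is dynamically inefficient (over-saving).

dynamically inefficient; MPK ≈ 0.054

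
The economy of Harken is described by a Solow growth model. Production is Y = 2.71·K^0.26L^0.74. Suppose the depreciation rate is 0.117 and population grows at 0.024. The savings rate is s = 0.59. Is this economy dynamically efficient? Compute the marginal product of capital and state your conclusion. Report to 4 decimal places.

dynamically inefficient; MPK ≈ 0.0621

Capital per worker breaks even when investment replaces (n + δ)·k; here n + δ = 0.141.
Steady-state k*: s·A·k^0.26 = 0.141·k gives k* = (0.59·2.71/0.141)^(1/0.74) ≈ 26.6157.
MPK = 0.26·2.71·26.6157^(-0.74) ≈ 0.0621.
MPK < n+δ = 0.141, so the economy is dynamically inefficient (over-saving).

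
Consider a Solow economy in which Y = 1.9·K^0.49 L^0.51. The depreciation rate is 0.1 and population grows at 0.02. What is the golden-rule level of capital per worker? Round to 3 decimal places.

k_gold ≈ 55.545

n + δ = 0.02 + 0.1 = 0.12.
Setting f'(k) = n+δ gives 0.49·1.9·k^(0.49−1) = 0.12, hence k_gold = (0.49·1.9/0.12)^(1/0.51) ≈ 55.5449.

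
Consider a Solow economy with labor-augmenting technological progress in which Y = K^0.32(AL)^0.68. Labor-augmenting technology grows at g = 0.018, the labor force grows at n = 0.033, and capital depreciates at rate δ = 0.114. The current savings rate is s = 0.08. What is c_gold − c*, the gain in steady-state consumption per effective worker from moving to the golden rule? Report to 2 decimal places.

Δc ≈ 0.27

Break-even investment rate: n + g + δ = 0.033 + 0.018 + 0.114 = 0.165.
Current steady state (s = 0.08): k* = (0.08/0.165)^(1/0.68) ≈ 0.3449, y* = 0.3449^0.32 ≈ 0.7113, c* = (1−0.08)·0.7113 ≈ 0.6544.
Golden rule sets MPK = n+g+δ: 0.32·k^(0.32−1) = 0.165, so k_gold = (0.32/0.165)^(1/0.68) ≈ 2.6487.
y_gold = 2.6487^0.32 ≈ 1.3658, c_gold = y_gold − 0.165·k_gold ≈ 0.9287.
Gain: Δc = 0.9287 − 0.6544 ≈ 0.2743.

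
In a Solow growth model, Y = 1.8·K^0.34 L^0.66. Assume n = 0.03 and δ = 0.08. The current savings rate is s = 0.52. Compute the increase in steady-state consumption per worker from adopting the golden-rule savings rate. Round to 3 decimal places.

Δc ≈ 0.273

The effective depreciation rate is n + δ = 0.03 + 0.08 = 0.11.
Current steady state (s = 0.52): k* = (0.52·1.8/0.11)^(1/0.66) ≈ 25.6398, y* = 1.8·25.6398^0.34 ≈ 5.4238, c* = (1−0.52)·5.4238 ≈ 2.6034.
Setting f'(k) = n+δ gives 0.34·1.8·k^(0.34−1) = 0.11, hence k_gold = (0.34·1.8/0.11)^(1/0.66) ≈ 13.4689.
y_gold = 1.8·13.4689^0.34 ≈ 4.3576, c_gold = y_gold − 0.11·k_gold ≈ 2.8760.
Gain: Δc = 2.8760 − 2.6034 ≈ 0.2726.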